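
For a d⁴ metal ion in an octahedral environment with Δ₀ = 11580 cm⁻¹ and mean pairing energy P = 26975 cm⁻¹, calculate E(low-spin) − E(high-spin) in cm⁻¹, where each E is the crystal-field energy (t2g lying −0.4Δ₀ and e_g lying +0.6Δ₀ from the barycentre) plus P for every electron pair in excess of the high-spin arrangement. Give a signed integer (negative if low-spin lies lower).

In the high-spin limit (t2g^3 e_g^1) the orbital term is -0.6Δ₀ = -6948 cm⁻¹, with no excess pairing.
Low-spin: t2g^4 e_g^0, orbital CFSE = -1.6Δ₀ = -18528 cm⁻¹; plus 1 excess pair × P = +26975 cm⁻¹; total 8447 cm⁻¹.
The difference is 8447 − (-6948) = 15395 cm⁻¹, so high-spin lies lower.

15395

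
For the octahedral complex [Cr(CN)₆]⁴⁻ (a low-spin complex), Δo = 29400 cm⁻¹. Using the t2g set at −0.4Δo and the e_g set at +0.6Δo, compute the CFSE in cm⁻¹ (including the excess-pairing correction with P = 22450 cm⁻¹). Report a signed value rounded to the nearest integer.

-24590

Each CN⁻ contributes -1; 6 × (-1) = -6. With overall charge -4, Cr is in the +2 oxidation state.
Cr²⁺: group 6, so d-count = 6 − 2 = 4.
Electron filling gives t2g^4 e_g^0.
The orbital stabilization is -1.6Δo = -1.6 × 29400 = -47040 cm⁻¹.
High-spin d⁴ would be t2g^3 e_g^1 with 0 pairs; low-spin has 1, so 1 excess pair costs +1P = +22450 cm⁻¹.
Combining: -47040 + 22450 = -24590 cm⁻¹.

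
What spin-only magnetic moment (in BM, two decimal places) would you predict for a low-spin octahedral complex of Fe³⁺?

Fe sits in group 8; removing 3 electrons leaves Fe³⁺ with 8 − 3 = 5 d electrons.
Configuration: t₂g⁵ eg⁰ → 1 unpaired electron.
μ(spin-only) = √[1(1+2)] = √3 ≈ 1.73 BM.

1.73 BM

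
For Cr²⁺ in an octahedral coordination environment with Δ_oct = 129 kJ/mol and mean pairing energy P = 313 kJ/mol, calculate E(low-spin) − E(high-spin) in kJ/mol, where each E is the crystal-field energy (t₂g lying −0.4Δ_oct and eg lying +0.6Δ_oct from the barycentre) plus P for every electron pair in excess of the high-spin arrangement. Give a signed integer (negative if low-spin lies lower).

184

Cr²⁺: group 6, so d-count = 6 − 2 = 4.
In the high-spin limit (t₂g³ eg¹) the orbital term is -0.6Δ_oct = -77 kJ/mol, with no excess pairing.
Low-spin: t₂g⁴ eg⁰, orbital CFSE = -1.6Δ_oct = -206 kJ/mol; plus 1 excess pair × P = +313 kJ/mol; total 107 kJ/mol.
Thus E(LS) − E(HS) = 184 kJ/mol.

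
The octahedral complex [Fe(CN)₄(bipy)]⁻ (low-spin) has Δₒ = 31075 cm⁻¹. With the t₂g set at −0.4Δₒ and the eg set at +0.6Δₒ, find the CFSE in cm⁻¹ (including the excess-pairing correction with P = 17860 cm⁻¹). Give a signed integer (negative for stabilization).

-26430

Ligand charges: 4×(-1) from CN⁻ and 1×(+0) from bipy sum to -4; with overall charge -1, Fe is +3.
Fe³⁺: group 8, so d-count = 8 − 3 = 5.
Configuration: t₂g⁵ eg⁰.
CFSE(orbital) = 5×(-0.4Δₒ) + 0×(0.6Δₒ) = -2.0Δₒ; with Δₒ = 31075 cm⁻¹ that is -62150 cm⁻¹.
Relative to high-spin t₂g³ eg² (0 paired), the low-spin configuration has 2 additional pairs, contributing +2 × 17860 = +35720 cm⁻¹.
Combining: -62150 + 35720 = -26430 cm⁻¹.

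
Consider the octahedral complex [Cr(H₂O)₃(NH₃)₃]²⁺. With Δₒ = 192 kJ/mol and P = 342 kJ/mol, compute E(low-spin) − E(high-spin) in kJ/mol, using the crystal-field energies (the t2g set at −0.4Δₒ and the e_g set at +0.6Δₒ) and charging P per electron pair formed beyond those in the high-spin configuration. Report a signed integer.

Ligand charges: 3×(+0) from H₂O and 3×(+0) from NH₃ sum to +0; with overall charge +2, Cr is +2.
Group 6 minus oxidation state +2 gives a d⁴ configuration for Cr²⁺.
High-spin: t2g^3 e_g^1, CFSE = -0.6Δₒ = -115 kJ/mol.
For low-spin the configuration is t2g^4 e_g^0: orbital energy -1.6 × 192 = -307 kJ/mol, and 1 additional pair relative to high-spin adds 342 kJ/mol, giving 35 kJ/mol.
The difference is 35 − (-115) = 150 kJ/mol, so high-spin lies lower.

150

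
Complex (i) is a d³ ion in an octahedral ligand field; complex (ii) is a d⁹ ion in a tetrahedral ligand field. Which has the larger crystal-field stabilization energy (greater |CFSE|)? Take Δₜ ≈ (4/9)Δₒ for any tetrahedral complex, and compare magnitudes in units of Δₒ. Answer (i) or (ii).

(i)

(i): t2g^3 e_g^0, CFSE = -1.2Δₒ.
(ii): Tetrahedral splitting is small, so the complex is high-spin; e^4 t2^5, CFSE = -0.4Δₜ ≈ -0.18Δₒ.
So (i) has the larger |CFSE|.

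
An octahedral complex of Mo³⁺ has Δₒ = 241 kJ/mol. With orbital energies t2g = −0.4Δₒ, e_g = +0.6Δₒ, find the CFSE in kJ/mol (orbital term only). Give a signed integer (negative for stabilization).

-289

Mo³⁺: group 6, so d-count = 6 − 3 = 3.
The d³ electrons fill as t2g^3 e_g^0.
CFSE(orbital) = 3×(-0.4Δₒ) + 0×(0.6Δₒ) = -1.2Δₒ; with Δₒ = 241 kJ/mol that is -289 kJ/mol.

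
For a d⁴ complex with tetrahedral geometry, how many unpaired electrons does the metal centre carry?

4

Tetrahedral fields are weak (Δₜ ≈ 4/9 Δₒ), so electrons fill high-spin.
Configuration: e^2 t2^2, giving 4 unpaired electrons.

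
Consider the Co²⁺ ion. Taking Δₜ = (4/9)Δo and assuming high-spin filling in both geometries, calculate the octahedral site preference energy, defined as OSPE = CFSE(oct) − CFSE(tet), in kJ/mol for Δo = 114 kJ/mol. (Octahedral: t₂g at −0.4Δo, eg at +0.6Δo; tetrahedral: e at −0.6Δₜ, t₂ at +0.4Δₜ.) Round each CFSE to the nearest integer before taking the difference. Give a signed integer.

Co²⁺: group 9, so d-count = 9 − 2 = 7.
Octahedral (high-spin): t₂g⁵ eg², CFSE = 5(−0.4) + 2(+0.6) = -0.8Δo = -0.8 × 114 = -91 kJ/mol.
Tetrahedral: e⁴ t₂³, CFSE = 4(−0.6) + 3(+0.4) = -1.2Δₜ = -1.2 × (4/9) × 114 = -61 kJ/mol.
OSPE = CFSE(oct) − CFSE(tet) = -91 − (-61) = -30 kJ/mol.

-30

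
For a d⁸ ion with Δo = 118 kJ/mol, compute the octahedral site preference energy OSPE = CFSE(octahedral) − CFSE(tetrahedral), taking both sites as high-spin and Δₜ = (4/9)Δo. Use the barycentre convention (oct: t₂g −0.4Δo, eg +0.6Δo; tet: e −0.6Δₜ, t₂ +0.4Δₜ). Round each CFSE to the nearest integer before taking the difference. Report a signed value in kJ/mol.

-100

In an octahedral site d⁸ (HS) is t2g^6 e_g^2, giving CFSE(oct) = -1.2Δo = -142 kJ/mol.
Tetrahedral: e^4 t2^4, CFSE = 4(−0.6) + 4(+0.4) = -0.8Δₜ = -0.8 × (4/9) × 118 = -42 kJ/mol.
OSPE = -142 − (-42) = -100 kJ/mol.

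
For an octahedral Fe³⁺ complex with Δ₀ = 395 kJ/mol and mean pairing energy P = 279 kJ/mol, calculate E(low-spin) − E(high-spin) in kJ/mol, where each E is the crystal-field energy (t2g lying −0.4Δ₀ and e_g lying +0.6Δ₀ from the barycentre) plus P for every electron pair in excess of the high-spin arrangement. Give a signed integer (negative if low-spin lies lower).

-232

Fe is in group 8, so Fe³⁺ is d⁵ (8 − 3 = 5).
In the high-spin limit (t2g^3 e_g^2) the orbital term is 0.0Δ₀ = 0 kJ/mol, with no excess pairing.
For low-spin the configuration is t2g^5 e_g^0: orbital energy -2.0 × 395 = -790 kJ/mol, and 2 additional pairs relative to high-spin add 558 kJ/mol, giving -232 kJ/mol.
E(LS) − E(HS) = -232 − (0) = -232 kJ/mol.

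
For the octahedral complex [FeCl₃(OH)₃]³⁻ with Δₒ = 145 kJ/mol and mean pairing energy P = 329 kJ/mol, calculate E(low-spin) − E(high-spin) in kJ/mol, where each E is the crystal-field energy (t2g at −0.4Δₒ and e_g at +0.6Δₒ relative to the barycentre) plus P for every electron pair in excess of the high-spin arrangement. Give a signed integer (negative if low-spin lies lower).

368

Ligand charges: 3×(-1) from Cl⁻ and 3×(-1) from OH⁻ sum to -6; with overall charge -3, Fe is +3.
Fe³⁺: group 8, so d-count = 8 − 3 = 5.
High-spin d⁵ fills as t2g^3 e_g^2 with CFSE 3(−0.4) + 2(+0.6) = 0.0Δₒ = 0 kJ/mol.
Low-spin t2g^5 e_g^0 gives -2.0Δₒ = -290 kJ/mol, but forming 2 extra pairs costs 2P = 658 kJ/mol, so E(LS) = -290 + 658 = 368 kJ/mol.
E(LS) − E(HS) = 368 − (0) = 368 kJ/mol.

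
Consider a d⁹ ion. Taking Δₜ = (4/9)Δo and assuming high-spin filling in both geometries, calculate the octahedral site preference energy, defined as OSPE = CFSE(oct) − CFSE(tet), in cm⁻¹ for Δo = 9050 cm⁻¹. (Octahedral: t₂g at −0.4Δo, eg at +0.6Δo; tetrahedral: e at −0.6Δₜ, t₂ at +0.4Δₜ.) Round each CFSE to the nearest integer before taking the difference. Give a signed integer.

Octahedral high-spin t2g^6 e_g^3: CFSE = -0.6 × 9050 = -5430 cm⁻¹.
Tetrahedral: e^4 t2^5, CFSE = 4(−0.6) + 5(+0.4) = -0.4Δₜ = -0.4 × (4/9) × 9050 = -1609 cm⁻¹.
Subtracting, OSPE = -5430 − (-1609) = -3821 cm⁻¹.

-3821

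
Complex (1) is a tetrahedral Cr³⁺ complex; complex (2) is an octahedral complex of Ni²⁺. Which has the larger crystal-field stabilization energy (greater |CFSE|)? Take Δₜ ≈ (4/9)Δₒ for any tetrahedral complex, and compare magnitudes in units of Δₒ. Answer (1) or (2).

(1): Cr is in group 6, so Cr³⁺ is d³ (6 − 3 = 3); Tetrahedral splitting is small, so the complex is high-spin; e^2 t2^1, CFSE = -0.8Δₜ ≈ -0.36Δₒ.
(2): Ni is in group 10, so Ni²⁺ is d⁸ (10 − 2 = 8); t₂g⁶ eg², CFSE = -1.2Δₒ.
So (2) has the larger |CFSE|.

(2)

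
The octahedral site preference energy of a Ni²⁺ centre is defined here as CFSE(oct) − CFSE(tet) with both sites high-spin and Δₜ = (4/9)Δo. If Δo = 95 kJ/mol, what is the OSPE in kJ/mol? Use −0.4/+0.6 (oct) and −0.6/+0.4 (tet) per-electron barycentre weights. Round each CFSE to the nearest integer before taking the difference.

Ni is in group 10, so Ni²⁺ is d⁸ (10 − 2 = 8).
Octahedral high-spin t₂g⁶ eg²: CFSE = -1.2 × 95 = -114 kJ/mol.
Tetrahedral: e⁴ t₂⁴, CFSE = 4(−0.6) + 4(+0.4) = -0.8Δₜ = -0.8 × (4/9) × 95 = -34 kJ/mol.
OSPE = CFSE(oct) − CFSE(tet) = -114 − (-34) = -80 kJ/mol.

-80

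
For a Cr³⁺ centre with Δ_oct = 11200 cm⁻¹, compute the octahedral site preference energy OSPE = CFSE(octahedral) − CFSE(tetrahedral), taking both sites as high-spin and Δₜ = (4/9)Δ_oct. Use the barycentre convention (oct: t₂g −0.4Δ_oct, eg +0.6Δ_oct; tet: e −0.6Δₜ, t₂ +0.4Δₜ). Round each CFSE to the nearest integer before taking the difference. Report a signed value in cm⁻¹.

-9458

Cr is in group 6, so Cr³⁺ is d³ (6 − 3 = 3).
In an octahedral site d³ (HS) is t2g^3 e_g^0, giving CFSE(oct) = -1.2Δ_oct = -13440 cm⁻¹.
In a tetrahedral site the filling is e^2 t2^1: CFSE(tet) = -0.8Δₜ = -0.8 × (4/9)(11200) = -3982 cm⁻¹.
OSPE = -13440 − (-3982) = -9458 cm⁻¹.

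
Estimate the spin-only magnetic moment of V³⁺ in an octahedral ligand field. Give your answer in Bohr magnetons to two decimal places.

V³⁺: group 5, so d-count = 5 − 3 = 2.
For octahedral d² the high- and low-spin configurations coincide.
Configuration: t₂g² eg⁰ → 2 unpaired electrons.
μ(spin-only) = √[2(2+2)] = √8 ≈ 2.83 Bohr magnetons.

2.83 Bohr magnetons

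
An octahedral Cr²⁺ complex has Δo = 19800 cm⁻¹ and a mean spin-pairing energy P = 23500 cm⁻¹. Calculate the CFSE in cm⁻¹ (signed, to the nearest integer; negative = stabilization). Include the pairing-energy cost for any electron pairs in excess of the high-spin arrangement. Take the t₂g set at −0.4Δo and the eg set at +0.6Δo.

-11880

Cr is in group 6, so Cr²⁺ is d⁴ (6 − 2 = 4).
Δo < P, so pairing is avoided: the ground state is high-spin.
Configuration: t₂g³ eg¹.
Orbital CFSE = -0.6Δo = -0.6 × 19800 = -11880 cm⁻¹.
High-spin has no excess pairs, so no pairing correction applies.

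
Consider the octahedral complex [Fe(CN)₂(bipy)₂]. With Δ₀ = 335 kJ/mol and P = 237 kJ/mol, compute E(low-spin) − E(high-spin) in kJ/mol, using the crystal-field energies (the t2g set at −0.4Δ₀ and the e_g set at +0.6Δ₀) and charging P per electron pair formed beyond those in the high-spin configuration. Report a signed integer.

Ligand charges: 2×(-1) from CN⁻ and 2×(+0) from bipy sum to -2; with overall charge +0, Fe is +2.
Fe sits in group 8; removing 2 electrons leaves Fe²⁺ with 8 − 2 = 6 d electrons.
High-spin d⁶ fills as t2g^4 e_g^2 with CFSE 4(−0.4) + 2(+0.6) = -0.4Δ₀ = -134 kJ/mol.
Low-spin t2g^6 e_g^0 gives -2.4Δ₀ = -804 kJ/mol, but forming 2 extra pairs costs 2P = 474 kJ/mol, so E(LS) = -804 + 474 = -330 kJ/mol.
The difference is -330 − (-134) = -196 kJ/mol, so low-spin lies lower.

-196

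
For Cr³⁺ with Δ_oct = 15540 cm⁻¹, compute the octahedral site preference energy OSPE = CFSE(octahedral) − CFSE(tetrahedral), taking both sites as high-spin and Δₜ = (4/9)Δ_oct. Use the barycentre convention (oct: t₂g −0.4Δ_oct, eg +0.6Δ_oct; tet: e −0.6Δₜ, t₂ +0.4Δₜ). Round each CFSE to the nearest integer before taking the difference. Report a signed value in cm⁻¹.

Cr sits in group 6; removing 3 electrons leaves Cr³⁺ with 6 − 3 = 3 d electrons.
Octahedral high-spin t₂g³ eg⁰: CFSE = -1.2 × 15540 = -18648 cm⁻¹.
Tetrahedral: e² t₂¹, CFSE = 2(−0.6) + 1(+0.4) = -0.8Δₜ = -0.8 × (4/9) × 15540 = -5525 cm⁻¹.
Subtracting, OSPE = -18648 − (-5525) = -13123 cm⁻¹.

-13123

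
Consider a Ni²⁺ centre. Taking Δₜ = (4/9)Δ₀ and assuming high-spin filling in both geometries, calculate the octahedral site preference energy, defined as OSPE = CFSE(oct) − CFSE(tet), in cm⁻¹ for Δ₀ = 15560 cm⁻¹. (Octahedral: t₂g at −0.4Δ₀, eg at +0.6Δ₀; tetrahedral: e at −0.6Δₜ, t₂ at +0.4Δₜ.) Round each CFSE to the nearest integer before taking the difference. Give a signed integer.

Ni sits in group 10; removing 2 electrons leaves Ni²⁺ with 10 − 2 = 8 d electrons.
Octahedral (high-spin): t2g^6 e_g^2, CFSE = 6(−0.4) + 2(+0.6) = -1.2Δ₀ = -1.2 × 15560 = -18672 cm⁻¹.
Tetrahedral: e^4 t2^4, CFSE = 4(−0.6) + 4(+0.4) = -0.8Δₜ = -0.8 × (4/9) × 15560 = -5532 cm⁻¹.
Subtracting, OSPE = -18672 − (-5532) = -13140 cm⁻¹.

-13140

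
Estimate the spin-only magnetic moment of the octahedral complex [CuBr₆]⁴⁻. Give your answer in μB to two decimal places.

Each Br⁻ contributes -1; 6 × (-1) = -6. With overall charge -4, Cu is in the +2 oxidation state.
Cu sits in group 11; removing 2 electrons leaves Cu²⁺ with 11 − 2 = 9 d electrons.
Configuration: t₂g⁶ eg³ → 1 unpaired electron.
μ(spin-only) = √[1(1+2)] = √3 ≈ 1.73 μB.

1.73 μB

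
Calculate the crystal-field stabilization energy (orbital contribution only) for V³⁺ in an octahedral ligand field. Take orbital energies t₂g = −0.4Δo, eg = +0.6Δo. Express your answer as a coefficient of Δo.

-0.8 Δo

V³⁺: group 5, so d-count = 5 − 3 = 2.
Configuration: t₂g² eg⁰.
CFSE = 2(-0.4Δo) + 0(0.6Δo) = -0.8Δo + 0.0Δo = -0.8Δo.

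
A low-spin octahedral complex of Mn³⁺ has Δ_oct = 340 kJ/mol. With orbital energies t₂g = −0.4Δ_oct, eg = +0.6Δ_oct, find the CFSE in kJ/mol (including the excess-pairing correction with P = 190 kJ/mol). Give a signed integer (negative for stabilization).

-354

Group 7 minus oxidation state +3 gives a d⁴ configuration for Mn³⁺.
The d⁴ electrons fill as t₂g⁴ eg⁰.
CFSE(orbital) = 4×(-0.4Δ_oct) + 0×(0.6Δ_oct) = -1.6Δ_oct; with Δ_oct = 340 kJ/mol that is -544 kJ/mol.
Relative to high-spin t₂g³ eg¹ (0 paired), the low-spin configuration has 1 additional pair, contributing +1 × 190 = +190 kJ/mol.
Overall CFSE = -544 + 190 = -354 kJ/mol.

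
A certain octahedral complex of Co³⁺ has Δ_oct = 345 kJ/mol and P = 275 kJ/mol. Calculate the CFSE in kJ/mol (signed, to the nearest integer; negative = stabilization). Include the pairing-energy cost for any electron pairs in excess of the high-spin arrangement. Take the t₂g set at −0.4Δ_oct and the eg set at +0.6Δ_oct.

Group 9 minus oxidation state +3 gives a d⁶ configuration for Co³⁺.
Δ_oct > P, so pairing is preferred: the ground state is low-spin.
That gives t₂g⁶ eg⁰.
Orbital CFSE = -2.4Δ_oct = -2.4 × 345 = -828 kJ/mol.
Excess pairs vs high-spin: 3 − 1 = 2; pairing cost = +550 kJ/mol.
Net CFSE = -828 + 550 = -278 kJ/mol.

-278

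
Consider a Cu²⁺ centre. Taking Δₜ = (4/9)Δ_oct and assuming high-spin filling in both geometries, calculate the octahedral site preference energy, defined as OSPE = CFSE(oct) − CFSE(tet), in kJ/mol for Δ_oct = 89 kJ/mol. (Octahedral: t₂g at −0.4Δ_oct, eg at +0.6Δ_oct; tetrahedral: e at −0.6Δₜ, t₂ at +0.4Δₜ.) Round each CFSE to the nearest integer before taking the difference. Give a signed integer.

-37

Cu is in group 11, so Cu²⁺ is d⁹ (11 − 2 = 9).
Octahedral high-spin t₂g⁶ eg³: CFSE = -0.6 × 89 = -53 kJ/mol.
Tetrahedral e⁴ t₂⁵ gives -0.4Δₜ = -0.4 × (4/9) × 89 = -16 kJ/mol.
OSPE = -53 − (-16) = -37 kJ/mol.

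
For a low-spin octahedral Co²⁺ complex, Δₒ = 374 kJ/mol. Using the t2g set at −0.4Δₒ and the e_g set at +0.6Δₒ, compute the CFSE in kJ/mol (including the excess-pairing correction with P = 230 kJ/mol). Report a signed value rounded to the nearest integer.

-443

Co sits in group 9; removing 2 electrons leaves Co²⁺ with 9 − 2 = 7 d electrons.
The d⁷ electrons fill as t2g^6 e_g^1.
Orbital CFSE = 6(-0.4) + 1(0.6) = -1.8Δₒ = -1.8 × 374 = -673 kJ/mol.
Relative to high-spin t2g^5 e_g^2 (2 paired), the low-spin configuration has 1 additional pair, contributing +1 × 230 = +230 kJ/mol.
Overall CFSE = -673 + 230 = -443 kJ/mol.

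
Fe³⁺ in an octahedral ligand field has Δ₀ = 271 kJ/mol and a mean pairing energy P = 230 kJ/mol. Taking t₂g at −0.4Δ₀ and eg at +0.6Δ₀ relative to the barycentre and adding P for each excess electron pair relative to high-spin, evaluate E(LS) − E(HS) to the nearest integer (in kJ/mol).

-82

Fe is in group 8, so Fe³⁺ is d⁵ (8 − 3 = 5).
High-spin d⁵ fills as t₂g³ eg² with CFSE 3(−0.4) + 2(+0.6) = 0.0Δ₀ = 0 kJ/mol.
Low-spin t₂g⁵ eg⁰ gives -2.0Δ₀ = -542 kJ/mol, but forming 2 extra pairs costs 2P = 460 kJ/mol, so E(LS) = -542 + 460 = -82 kJ/mol.
The difference is -82 − (0) = -82 kJ/mol, so low-spin lies lower.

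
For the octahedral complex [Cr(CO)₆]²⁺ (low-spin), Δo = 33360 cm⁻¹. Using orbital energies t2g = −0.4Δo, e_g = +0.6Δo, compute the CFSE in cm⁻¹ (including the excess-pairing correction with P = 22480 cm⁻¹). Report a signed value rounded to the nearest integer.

CO is neutral, so the +2 overall charge sits on Cr: oxidation state +2.
Cr sits in group 6; removing 2 electrons leaves Cr²⁺ with 6 − 2 = 4 d electrons.
The d⁴ electrons fill as t2g^4 e_g^0.
The orbital stabilization is -1.6Δo = -1.6 × 33360 = -53376 cm⁻¹.
High-spin d⁴ would be t2g^3 e_g^1 with 0 pairs; low-spin has 1, so 1 excess pair costs +1P = +22480 cm⁻¹.
Net CFSE = -53376 + 22480 = -30896 cm⁻¹.

-30896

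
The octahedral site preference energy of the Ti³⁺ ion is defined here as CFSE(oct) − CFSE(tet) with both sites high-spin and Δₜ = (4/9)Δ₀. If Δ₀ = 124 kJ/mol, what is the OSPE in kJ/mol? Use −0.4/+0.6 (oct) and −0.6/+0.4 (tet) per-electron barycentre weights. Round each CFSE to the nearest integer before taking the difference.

Ti³⁺: group 4, so d-count = 4 − 3 = 1.
Octahedral high-spin t₂g¹ eg⁰: CFSE = -0.4 × 124 = -50 kJ/mol.
Tetrahedral: e¹ t₂⁰, CFSE = 1(−0.6) + 0(+0.4) = -0.6Δₜ = -0.6 × (4/9) × 124 = -33 kJ/mol.
Subtracting, OSPE = -50 − (-33) = -17 kJ/mol.

-17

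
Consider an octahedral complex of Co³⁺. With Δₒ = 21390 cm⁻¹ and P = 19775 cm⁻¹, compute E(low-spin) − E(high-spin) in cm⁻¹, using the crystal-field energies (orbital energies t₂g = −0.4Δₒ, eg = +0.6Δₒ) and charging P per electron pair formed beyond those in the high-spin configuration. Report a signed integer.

-3230

Co sits in group 9; removing 3 electrons leaves Co³⁺ with 9 − 3 = 6 d electrons.
In the high-spin limit (t₂g⁴ eg²) the orbital term is -0.4Δₒ = -8556 cm⁻¹, with no excess pairing.
For low-spin the configuration is t₂g⁶ eg⁰: orbital energy -2.4 × 21390 = -51336 cm⁻¹, and 2 additional pairs relative to high-spin add 39550 cm⁻¹, giving -11786 cm⁻¹.
E(LS) − E(HS) = -11786 − (-8556) = -3230 cm⁻¹.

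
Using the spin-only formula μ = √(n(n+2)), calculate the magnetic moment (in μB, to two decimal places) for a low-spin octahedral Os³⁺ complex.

Os is in group 8, so Os³⁺ is d⁵ (8 − 3 = 5).
Configuration: t₂g⁵ eg⁰ → 1 unpaired electron.
μ(spin-only) = √[1(1+2)] = √3 ≈ 1.73 μB.

1.73 μB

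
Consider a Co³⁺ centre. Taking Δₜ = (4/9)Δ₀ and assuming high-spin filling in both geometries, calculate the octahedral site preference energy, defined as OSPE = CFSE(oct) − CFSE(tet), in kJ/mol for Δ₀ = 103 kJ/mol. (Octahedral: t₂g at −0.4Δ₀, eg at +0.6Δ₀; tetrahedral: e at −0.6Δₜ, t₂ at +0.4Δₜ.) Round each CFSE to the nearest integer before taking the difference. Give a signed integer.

Co³⁺: group 9, so d-count = 9 − 3 = 6.
Octahedral high-spin t2g^4 e_g^2: CFSE = -0.4 × 103 = -41 kJ/mol.
Tetrahedral e^3 t2^3 gives -0.6Δₜ = -0.6 × (4/9) × 103 = -27 kJ/mol.
OSPE = -41 − (-27) = -14 kJ/mol.

-14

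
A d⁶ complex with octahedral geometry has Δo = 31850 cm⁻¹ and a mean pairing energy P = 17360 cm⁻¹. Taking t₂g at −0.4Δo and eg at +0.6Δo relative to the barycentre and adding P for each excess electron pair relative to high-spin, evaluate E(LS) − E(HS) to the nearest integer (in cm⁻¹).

-28980

In the high-spin limit (t₂g⁴ eg²) the orbital term is -0.4Δo = -12740 cm⁻¹, with no excess pairing.
For low-spin the configuration is t₂g⁶ eg⁰: orbital energy -2.4 × 31850 = -76440 cm⁻¹, and 2 additional pairs relative to high-spin add 34720 cm⁻¹, giving -41720 cm⁻¹.
Thus E(LS) − E(HS) = -28980 cm⁻¹.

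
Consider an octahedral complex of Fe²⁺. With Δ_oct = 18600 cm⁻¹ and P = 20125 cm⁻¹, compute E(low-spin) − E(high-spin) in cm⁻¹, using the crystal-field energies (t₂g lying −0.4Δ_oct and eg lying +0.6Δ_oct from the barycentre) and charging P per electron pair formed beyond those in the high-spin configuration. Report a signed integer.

Fe²⁺: group 8, so d-count = 8 − 2 = 6.
High-spin d⁶ fills as t₂g⁴ eg² with CFSE 4(−0.4) + 2(+0.6) = -0.4Δ_oct = -7440 cm⁻¹.
Low-spin t₂g⁶ eg⁰ gives -2.4Δ_oct = -44640 cm⁻¹, but forming 2 extra pairs costs 2P = 40250 cm⁻¹, so E(LS) = -44640 + 40250 = -4390 cm⁻¹.
E(LS) − E(HS) = -4390 − (-7440) = 3050 cm⁻¹.

3050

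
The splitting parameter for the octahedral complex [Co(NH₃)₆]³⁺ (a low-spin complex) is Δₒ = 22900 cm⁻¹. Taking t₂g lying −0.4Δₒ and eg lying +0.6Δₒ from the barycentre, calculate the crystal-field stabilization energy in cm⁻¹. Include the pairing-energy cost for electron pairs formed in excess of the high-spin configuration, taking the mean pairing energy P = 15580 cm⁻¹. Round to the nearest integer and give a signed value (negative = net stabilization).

-23800

NH₃ is neutral, so the +3 overall charge sits on Co: oxidation state +3.
Co is in group 9, so Co³⁺ is d⁶ (9 − 3 = 6).
Configuration: t₂g⁶ eg⁰.
Orbital CFSE = 6(-0.4) + 0(0.6) = -2.4Δₒ = -2.4 × 22900 = -54960 cm⁻¹.
High-spin d⁶ would be t₂g⁴ eg² with 1 pair; low-spin has 3, so 2 excess pairs cost +2P = +31160 cm⁻¹.
Combining: -54960 + 31160 = -23800 cm⁻¹.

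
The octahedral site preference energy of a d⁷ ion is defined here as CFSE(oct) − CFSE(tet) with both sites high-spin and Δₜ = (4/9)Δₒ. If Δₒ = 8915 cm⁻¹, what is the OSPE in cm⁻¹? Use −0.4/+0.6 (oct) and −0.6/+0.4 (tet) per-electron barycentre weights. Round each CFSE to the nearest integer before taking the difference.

In an octahedral site d⁷ (HS) is t₂g⁵ eg², giving CFSE(oct) = -0.8Δₒ = -7132 cm⁻¹.
Tetrahedral: e⁴ t₂³, CFSE = 4(−0.6) + 3(+0.4) = -1.2Δₜ = -1.2 × (4/9) × 8915 = -4755 cm⁻¹.
OSPE = -7132 − (-4755) = -2377 cm⁻¹.

-2377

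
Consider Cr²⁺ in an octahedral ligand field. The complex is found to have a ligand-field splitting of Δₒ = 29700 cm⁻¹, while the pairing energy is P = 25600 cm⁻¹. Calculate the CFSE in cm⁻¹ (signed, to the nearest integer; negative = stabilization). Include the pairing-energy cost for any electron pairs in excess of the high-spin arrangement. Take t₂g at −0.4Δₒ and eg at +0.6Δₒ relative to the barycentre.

Cr is in group 6, so Cr²⁺ is d⁴ (6 − 2 = 4).
Since Δₒ = 29700 cm⁻¹ > P = 25600 cm⁻¹, the complex adopts the low-spin configuration.
That gives t₂g⁴ eg⁰.
Orbital CFSE = -1.6Δₒ = -1.6 × 29700 = -47520 cm⁻¹.
Excess pairs vs high-spin: 1 − 0 = 1; pairing cost = +25600 cm⁻¹.
Net CFSE = -47520 + 25600 = -21920 cm⁻¹.

-21920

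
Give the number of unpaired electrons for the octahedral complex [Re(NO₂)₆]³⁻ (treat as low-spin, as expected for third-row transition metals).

Each NO₂⁻ contributes -1; 6 × (-1) = -6. With overall charge -3, Re is in the +3 oxidation state.
Re³⁺: group 7, so d-count = 7 − 3 = 4.
Configuration: t₂g⁴ eg⁰, giving 2 unpaired electrons.

2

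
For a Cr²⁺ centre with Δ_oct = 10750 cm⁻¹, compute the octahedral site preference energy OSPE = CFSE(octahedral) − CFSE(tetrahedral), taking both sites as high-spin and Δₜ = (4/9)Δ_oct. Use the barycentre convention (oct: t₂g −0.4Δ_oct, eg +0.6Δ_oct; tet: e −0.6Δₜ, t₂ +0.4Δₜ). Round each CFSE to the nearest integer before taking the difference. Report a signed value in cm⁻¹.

Cr is in group 6, so Cr²⁺ is d⁴ (6 − 2 = 4).
In an octahedral site d⁴ (HS) is t₂g³ eg¹, giving CFSE(oct) = -0.6Δ_oct = -6450 cm⁻¹.
Tetrahedral: e² t₂², CFSE = 2(−0.6) + 2(+0.4) = -0.4Δₜ = -0.4 × (4/9) × 10750 = -1911 cm⁻¹.
OSPE = CFSE(oct) − CFSE(tet) = -6450 − (-1911) = -4539 cm⁻¹.

-4539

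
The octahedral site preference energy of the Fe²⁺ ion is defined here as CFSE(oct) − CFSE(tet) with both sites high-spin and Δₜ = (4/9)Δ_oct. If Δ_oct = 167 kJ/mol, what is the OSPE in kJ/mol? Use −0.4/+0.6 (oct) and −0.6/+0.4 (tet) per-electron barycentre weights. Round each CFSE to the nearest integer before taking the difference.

Fe²⁺: group 8, so d-count = 8 − 2 = 6.
Octahedral (high-spin): t₂g⁴ eg², CFSE = 4(−0.4) + 2(+0.6) = -0.4Δ_oct = -0.4 × 167 = -67 kJ/mol.
In a tetrahedral site the filling is e³ t₂³: CFSE(tet) = -0.6Δₜ = -0.6 × (4/9)(167) = -45 kJ/mol.
OSPE = -67 − (-45) = -22 kJ/mol.

-22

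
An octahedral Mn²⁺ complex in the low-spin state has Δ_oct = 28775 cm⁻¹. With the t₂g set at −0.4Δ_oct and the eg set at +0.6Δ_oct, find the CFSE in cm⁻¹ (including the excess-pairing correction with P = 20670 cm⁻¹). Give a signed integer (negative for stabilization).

Mn sits in group 7; removing 2 electrons leaves Mn²⁺ with 7 − 2 = 5 d electrons.
The d⁵ electrons fill as t₂g⁵ eg⁰.
The orbital stabilization is -2.0Δ_oct = -2.0 × 28775 = -57550 cm⁻¹.
Pairing penalty: 2 pairs vs 0 in the high-spin reference → 2 extra × P = 41340 cm⁻¹.
Net CFSE = -57550 + 41340 = -16210 cm⁻¹.

-16210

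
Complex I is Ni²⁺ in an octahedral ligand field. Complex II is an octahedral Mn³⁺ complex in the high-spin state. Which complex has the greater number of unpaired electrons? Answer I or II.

I: Ni sits in group 10; removing 2 electrons leaves Ni²⁺ with 10 − 2 = 8 d electrons; For octahedral d⁸ the high- and low-spin configurations coincide; t₂g⁶ eg² → 2 unpaired.
II: Mn is in group 7, so Mn³⁺ is d⁴ (7 − 3 = 4); t₂g³ eg¹ → 4 unpaired.
So II has more unpaired electrons.

II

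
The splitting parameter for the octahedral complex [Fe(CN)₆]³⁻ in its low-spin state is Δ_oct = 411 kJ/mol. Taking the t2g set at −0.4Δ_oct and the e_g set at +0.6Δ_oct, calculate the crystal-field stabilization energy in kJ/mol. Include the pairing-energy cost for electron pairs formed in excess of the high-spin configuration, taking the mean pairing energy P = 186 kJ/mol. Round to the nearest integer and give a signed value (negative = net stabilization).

Each CN⁻ contributes -1; 6 × (-1) = -6. With overall charge -3, Fe is in the +3 oxidation state.
Fe is in group 8, so Fe³⁺ is d⁵ (8 − 3 = 5).
The d⁵ electrons fill as t2g^5 e_g^0.
The orbital stabilization is -2.0Δ_oct = -2.0 × 411 = -822 kJ/mol.
Relative to high-spin t2g^3 e_g^2 (0 paired), the low-spin configuration has 2 additional pairs, contributing +2 × 186 = +372 kJ/mol.
Combining: -822 + 372 = -450 kJ/mol.

-450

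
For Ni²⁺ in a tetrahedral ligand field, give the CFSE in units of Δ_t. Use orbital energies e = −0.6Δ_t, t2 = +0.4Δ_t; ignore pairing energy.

Ni²⁺: group 10, so d-count = 10 − 2 = 8.
Tetrahedral fields are weak (Δₜ ≈ 4/9 Δₒ), so electrons fill high-spin.
Configuration: e^4 t2^4.
CFSE = 4(-0.6Δ_t) + 4(0.4Δ_t) = -2.4Δ_t + 1.6Δ_t = -0.8Δ_t.

-0.8 Δ_t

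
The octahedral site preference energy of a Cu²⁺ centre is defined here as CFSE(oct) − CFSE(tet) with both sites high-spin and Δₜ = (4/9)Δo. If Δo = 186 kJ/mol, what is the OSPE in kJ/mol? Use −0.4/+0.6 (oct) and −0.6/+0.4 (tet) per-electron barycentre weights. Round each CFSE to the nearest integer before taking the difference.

Cu²⁺: group 11, so d-count = 11 − 2 = 9.
Octahedral high-spin t2g^6 e_g^3: CFSE = -0.6 × 186 = -112 kJ/mol.
Tetrahedral e^4 t2^5 gives -0.4Δₜ = -0.4 × (4/9) × 186 = -33 kJ/mol.
Subtracting, OSPE = -112 − (-33) = -79 kJ/mol.

-79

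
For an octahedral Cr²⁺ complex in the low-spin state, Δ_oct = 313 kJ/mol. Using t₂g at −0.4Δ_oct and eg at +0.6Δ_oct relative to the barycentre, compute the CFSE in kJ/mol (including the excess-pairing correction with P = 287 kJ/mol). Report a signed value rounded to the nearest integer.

Group 6 minus oxidation state +2 gives a d⁴ configuration for Cr²⁺.
Configuration: t₂g⁴ eg⁰.
The orbital stabilization is -1.6Δ_oct = -1.6 × 313 = -501 kJ/mol.
Relative to high-spin t₂g³ eg¹ (0 paired), the low-spin configuration has 1 additional pair, contributing +1 × 287 = +287 kJ/mol.
Overall CFSE = -501 + 287 = -214 kJ/mol.

-214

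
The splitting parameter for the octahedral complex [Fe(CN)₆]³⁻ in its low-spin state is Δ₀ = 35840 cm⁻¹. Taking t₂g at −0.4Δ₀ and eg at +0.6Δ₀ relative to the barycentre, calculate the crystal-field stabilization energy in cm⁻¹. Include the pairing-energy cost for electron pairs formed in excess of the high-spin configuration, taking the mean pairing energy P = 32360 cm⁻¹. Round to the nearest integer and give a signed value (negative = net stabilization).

Each CN⁻ contributes -1; 6 × (-1) = -6. With overall charge -3, Fe is in the +3 oxidation state.
Fe³⁺: group 8, so d-count = 8 − 3 = 5.
The d⁵ electrons fill as t₂g⁵ eg⁰.
CFSE(orbital) = 5×(-0.4Δ₀) + 0×(0.6Δ₀) = -2.0Δ₀; with Δ₀ = 35840 cm⁻¹ that is -71680 cm⁻¹.
High-spin d⁵ would be t₂g³ eg² with 0 pairs; low-spin has 2, so 2 excess pairs cost +2P = +64720 cm⁻¹.
Overall CFSE = -71680 + 64720 = -6960 cm⁻¹.

-6960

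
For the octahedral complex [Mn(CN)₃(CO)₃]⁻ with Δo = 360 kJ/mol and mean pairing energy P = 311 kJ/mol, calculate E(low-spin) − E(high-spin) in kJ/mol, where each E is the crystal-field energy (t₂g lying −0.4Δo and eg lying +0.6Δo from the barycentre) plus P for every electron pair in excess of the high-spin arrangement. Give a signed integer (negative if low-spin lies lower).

-98

Ligand charges: 3×(-1) from CN⁻ and 3×(+0) from CO sum to -3; with overall charge -1, Mn is +2.
Mn²⁺: group 7, so d-count = 7 − 2 = 5.
High-spin d⁵ fills as t₂g³ eg² with CFSE 3(−0.4) + 2(+0.6) = 0.0Δo = 0 kJ/mol.
Low-spin t₂g⁵ eg⁰ gives -2.0Δo = -720 kJ/mol, but forming 2 extra pairs costs 2P = 622 kJ/mol, so E(LS) = -720 + 622 = -98 kJ/mol.
E(LS) − E(HS) = -98 − (0) = -98 kJ/mol.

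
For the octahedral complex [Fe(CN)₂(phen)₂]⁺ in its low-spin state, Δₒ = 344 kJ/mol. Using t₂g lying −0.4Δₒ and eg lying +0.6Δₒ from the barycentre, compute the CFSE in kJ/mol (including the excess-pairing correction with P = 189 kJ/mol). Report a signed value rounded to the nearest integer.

Ligand charges: 2×(-1) from CN⁻ and 2×(+0) from phen sum to -2; with overall charge +1, Fe is +3.
Fe³⁺: group 8, so d-count = 8 − 3 = 5.
Configuration: t₂g⁵ eg⁰.
Orbital CFSE = 5(-0.4) + 0(0.6) = -2.0Δₒ = -2.0 × 344 = -688 kJ/mol.
High-spin d⁵ would be t₂g³ eg² with 0 pairs; low-spin has 2, so 2 excess pairs cost +2P = +378 kJ/mol.
Overall CFSE = -688 + 378 = -310 kJ/mol.

-310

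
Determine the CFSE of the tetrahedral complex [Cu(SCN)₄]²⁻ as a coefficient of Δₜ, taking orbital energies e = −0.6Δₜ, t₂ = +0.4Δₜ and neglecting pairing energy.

-0.4 Δₜ

Each SCN⁻ contributes -1; 4 × (-1) = -4. With overall charge -2, Cu is in the +2 oxidation state.
Cu²⁺: group 11, so d-count = 11 − 2 = 9.
With tetrahedral geometry the complex is necessarily high-spin.
Configuration: e⁴ t₂⁵.
CFSE = 4(-0.6Δₜ) + 5(0.4Δₜ) = -2.4Δₜ + 2.0Δₜ = -0.4Δₜ.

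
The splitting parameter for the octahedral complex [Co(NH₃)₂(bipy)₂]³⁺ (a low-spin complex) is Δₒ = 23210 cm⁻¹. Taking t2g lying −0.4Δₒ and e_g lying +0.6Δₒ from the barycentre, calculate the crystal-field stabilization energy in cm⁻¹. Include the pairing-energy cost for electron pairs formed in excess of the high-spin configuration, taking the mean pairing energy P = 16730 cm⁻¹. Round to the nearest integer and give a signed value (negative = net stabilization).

-22244

Ligand charges: 2×(+0) from NH₃ and 2×(+0) from bipy sum to +0; with overall charge +3, Co is +3.
Group 9 minus oxidation state +3 gives a d⁶ configuration for Co³⁺.
The d⁶ electrons fill as t2g^6 e_g^0.
Orbital CFSE = 6(-0.4) + 0(0.6) = -2.4Δₒ = -2.4 × 23210 = -55704 cm⁻¹.
Pairing penalty: 3 pairs vs 1 in the high-spin reference → 2 extra × P = 33460 cm⁻¹.
Combining: -55704 + 33460 = -22244 cm⁻¹.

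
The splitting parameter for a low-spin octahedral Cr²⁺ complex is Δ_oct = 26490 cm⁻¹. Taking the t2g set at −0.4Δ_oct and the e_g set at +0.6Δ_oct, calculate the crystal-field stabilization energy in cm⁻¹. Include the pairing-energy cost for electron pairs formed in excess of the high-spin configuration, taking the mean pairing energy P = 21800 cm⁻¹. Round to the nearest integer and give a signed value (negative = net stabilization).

Cr²⁺: group 6, so d-count = 6 − 2 = 4.
The d⁴ electrons fill as t2g^4 e_g^0.
The orbital stabilization is -1.6Δ_oct = -1.6 × 26490 = -42384 cm⁻¹.
High-spin d⁴ would be t2g^3 e_g^1 with 0 pairs; low-spin has 1, so 1 excess pair costs +1P = +21800 cm⁻¹.
Net CFSE = -42384 + 21800 = -20584 cm⁻¹.

-20584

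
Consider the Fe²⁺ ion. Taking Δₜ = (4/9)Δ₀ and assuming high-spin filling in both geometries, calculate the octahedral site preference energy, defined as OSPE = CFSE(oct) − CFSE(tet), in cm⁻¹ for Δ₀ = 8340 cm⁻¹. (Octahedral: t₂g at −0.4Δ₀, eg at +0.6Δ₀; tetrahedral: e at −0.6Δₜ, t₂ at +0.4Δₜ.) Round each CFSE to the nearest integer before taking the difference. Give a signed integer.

Group 8 minus oxidation state +2 gives a d⁶ configuration for Fe²⁺.
Octahedral (high-spin): t₂g⁴ eg², CFSE = 4(−0.4) + 2(+0.6) = -0.4Δ₀ = -0.4 × 8340 = -3336 cm⁻¹.
In a tetrahedral site the filling is e³ t₂³: CFSE(tet) = -0.6Δₜ = -0.6 × (4/9)(8340) = -2224 cm⁻¹.
OSPE = CFSE(oct) − CFSE(tet) = -3336 − (-2224) = -1112 cm⁻¹.

-1112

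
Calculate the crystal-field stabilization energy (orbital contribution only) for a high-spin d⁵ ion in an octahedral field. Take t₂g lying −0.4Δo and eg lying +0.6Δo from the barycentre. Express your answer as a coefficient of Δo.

Configuration: t₂g³ eg².
CFSE = 3(-0.4Δo) + 2(0.6Δo) = -1.2Δo + 1.2Δo = 0.0Δo.

0.0 Δo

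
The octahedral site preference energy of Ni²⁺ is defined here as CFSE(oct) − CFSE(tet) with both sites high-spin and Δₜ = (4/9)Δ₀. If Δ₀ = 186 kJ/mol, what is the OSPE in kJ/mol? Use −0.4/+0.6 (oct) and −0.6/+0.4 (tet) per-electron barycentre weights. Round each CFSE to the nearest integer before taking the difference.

Ni²⁺: group 10, so d-count = 10 − 2 = 8.
Octahedral (high-spin): t₂g⁶ eg², CFSE = 6(−0.4) + 2(+0.6) = -1.2Δ₀ = -1.2 × 186 = -223 kJ/mol.
In a tetrahedral site the filling is e⁴ t₂⁴: CFSE(tet) = -0.8Δₜ = -0.8 × (4/9)(186) = -66 kJ/mol.
OSPE = -223 − (-66) = -157 kJ/mol.

-157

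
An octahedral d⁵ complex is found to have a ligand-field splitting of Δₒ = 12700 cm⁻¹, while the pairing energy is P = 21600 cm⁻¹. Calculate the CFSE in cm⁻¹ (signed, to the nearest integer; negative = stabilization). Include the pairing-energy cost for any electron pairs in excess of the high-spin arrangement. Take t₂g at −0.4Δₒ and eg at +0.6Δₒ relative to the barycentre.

0

Δₒ < P, so pairing is avoided: the ground state is high-spin.
Configuration: t₂g³ eg².
Orbital CFSE = 0.0Δₒ = 0.0 × 12700 = 0 cm⁻¹.
High-spin has no excess pairs, so no pairing correction applies.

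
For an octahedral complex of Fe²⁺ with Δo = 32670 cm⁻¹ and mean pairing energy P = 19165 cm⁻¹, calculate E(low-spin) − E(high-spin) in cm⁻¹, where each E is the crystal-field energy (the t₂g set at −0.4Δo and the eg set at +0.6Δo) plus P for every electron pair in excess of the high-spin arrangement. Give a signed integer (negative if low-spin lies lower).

-27010

Group 8 minus oxidation state +2 gives a d⁶ configuration for Fe²⁺.
High-spin: t₂g⁴ eg², CFSE = -0.4Δo = -13068 cm⁻¹.
Low-spin t₂g⁶ eg⁰ gives -2.4Δo = -78408 cm⁻¹, but forming 2 extra pairs costs 2P = 38330 cm⁻¹, so E(LS) = -78408 + 38330 = -40078 cm⁻¹.
E(LS) − E(HS) = -40078 − (-13068) = -27010 cm⁻¹.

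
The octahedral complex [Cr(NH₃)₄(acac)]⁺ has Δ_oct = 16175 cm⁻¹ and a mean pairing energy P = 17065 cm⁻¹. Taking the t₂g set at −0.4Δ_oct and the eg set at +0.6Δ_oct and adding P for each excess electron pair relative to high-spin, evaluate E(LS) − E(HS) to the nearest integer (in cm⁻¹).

Ligand charges: 4×(+0) from NH₃ and 1×(-1) from acac⁻ sum to -1; with overall charge +1, Cr is +2.
Cr sits in group 6; removing 2 electrons leaves Cr²⁺ with 6 − 2 = 4 d electrons.
High-spin d⁴ fills as t₂g³ eg¹ with CFSE 3(−0.4) + 1(+0.6) = -0.6Δ_oct = -9705 cm⁻¹.
Low-spin t₂g⁴ eg⁰ gives -1.6Δ_oct = -25880 cm⁻¹, but forming 1 extra pair costs 1P = 17065 cm⁻¹, so E(LS) = -25880 + 17065 = -8815 cm⁻¹.
Thus E(LS) − E(HS) = 890 cm⁻¹.

890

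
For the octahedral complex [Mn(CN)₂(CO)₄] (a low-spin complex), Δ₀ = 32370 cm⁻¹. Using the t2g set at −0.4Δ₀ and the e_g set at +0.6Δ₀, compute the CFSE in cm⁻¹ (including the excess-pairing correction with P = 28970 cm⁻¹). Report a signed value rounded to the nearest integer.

Ligand charges: 2×(-1) from CN⁻ and 4×(+0) from CO sum to -2; with overall charge +0, Mn is +2.
Group 7 minus oxidation state +2 gives a d⁵ configuration for Mn²⁺.
Configuration: t2g^5 e_g^0.
Orbital CFSE = 5(-0.4) + 0(0.6) = -2.0Δ₀ = -2.0 × 32370 = -64740 cm⁻¹.
High-spin d⁵ would be t2g^3 e_g^2 with 0 pairs; low-spin has 2, so 2 excess pairs cost +2P = +57940 cm⁻¹.
Overall CFSE = -64740 + 57940 = -6800 cm⁻¹.

-6800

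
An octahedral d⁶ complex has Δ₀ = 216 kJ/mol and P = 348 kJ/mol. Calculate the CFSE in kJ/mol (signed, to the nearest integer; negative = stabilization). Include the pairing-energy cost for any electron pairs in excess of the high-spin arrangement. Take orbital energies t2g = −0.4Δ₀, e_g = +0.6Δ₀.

Δ₀ < P, so pairing is avoided: the ground state is high-spin.
Configuration: t2g^4 e_g^2.
Orbital CFSE = -0.4Δ₀ = -0.4 × 216 = -86 kJ/mol.
High-spin has no excess pairs, so no pairing correction applies.

-86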